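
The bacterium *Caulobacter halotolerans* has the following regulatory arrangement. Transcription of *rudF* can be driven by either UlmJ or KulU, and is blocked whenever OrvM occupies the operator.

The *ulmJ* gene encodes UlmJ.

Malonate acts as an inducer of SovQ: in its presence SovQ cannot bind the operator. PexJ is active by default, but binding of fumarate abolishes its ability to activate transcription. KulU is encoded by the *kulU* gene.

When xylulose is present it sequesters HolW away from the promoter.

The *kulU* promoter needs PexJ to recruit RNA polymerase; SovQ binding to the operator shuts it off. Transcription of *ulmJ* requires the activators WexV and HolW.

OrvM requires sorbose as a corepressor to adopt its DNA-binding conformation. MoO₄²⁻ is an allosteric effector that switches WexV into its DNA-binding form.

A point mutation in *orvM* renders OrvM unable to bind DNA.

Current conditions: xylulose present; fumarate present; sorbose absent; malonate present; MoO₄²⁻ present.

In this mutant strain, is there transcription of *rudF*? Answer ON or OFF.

MoO₄²⁻ is present, so WexV is active.
Xylulose is present, so HolW is inactive.
Required activator HolW is absent, so *ulmJ* is not transcribed.
So UlmJ is not produced.
OrvM is non-functional in this strain, so it has no effect.
Fumarate is present, so PexJ is inactive.
Malonate is present, so SovQ is inactive.
Required activator PexJ is absent, so *kulU* is not transcribed.
So KulU is not produced.
No activator is available at the *rudF* promoter, so *rudF* is not transcribed.

OFF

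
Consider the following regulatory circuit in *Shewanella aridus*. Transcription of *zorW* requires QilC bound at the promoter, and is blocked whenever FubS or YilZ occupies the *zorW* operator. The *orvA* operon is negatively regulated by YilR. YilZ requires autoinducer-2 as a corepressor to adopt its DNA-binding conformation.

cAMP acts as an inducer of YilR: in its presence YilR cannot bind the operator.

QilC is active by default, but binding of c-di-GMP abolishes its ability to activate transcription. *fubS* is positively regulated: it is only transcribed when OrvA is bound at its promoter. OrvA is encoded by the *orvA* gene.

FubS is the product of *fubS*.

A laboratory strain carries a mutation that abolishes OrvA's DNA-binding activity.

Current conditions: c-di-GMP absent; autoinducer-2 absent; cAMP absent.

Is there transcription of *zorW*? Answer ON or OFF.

c-di-GMP is absent, so QilC is active.
OrvA is non-functional in this strain, so it has no effect.
Required activator OrvA is absent, so *fubS* is not transcribed.
So FubS is not produced.
Autoinducer-2 is absent, so YilZ is inactive.
No repressor is bound and QilC is active, so *zorW* is transcribed.

ON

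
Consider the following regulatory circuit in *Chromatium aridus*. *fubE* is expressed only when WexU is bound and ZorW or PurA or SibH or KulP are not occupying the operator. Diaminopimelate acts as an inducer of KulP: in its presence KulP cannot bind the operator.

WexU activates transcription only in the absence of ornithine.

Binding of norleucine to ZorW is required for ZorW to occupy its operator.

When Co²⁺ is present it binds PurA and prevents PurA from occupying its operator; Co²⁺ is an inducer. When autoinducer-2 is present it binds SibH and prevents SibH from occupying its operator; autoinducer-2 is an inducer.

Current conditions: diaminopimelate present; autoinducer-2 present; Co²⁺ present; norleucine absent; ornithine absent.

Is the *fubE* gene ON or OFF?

ON

Norleucine is absent, so ZorW is inactive.
Co²⁺ is present, so PurA is inactive.
Autoinducer-2 is present, so SibH is inactive.
Diaminopimelate is present, so KulP is inactive.
Ornithine is absent, so WexU is active.
No repressor is bound and WexU is active, so *fubE* is transcribed.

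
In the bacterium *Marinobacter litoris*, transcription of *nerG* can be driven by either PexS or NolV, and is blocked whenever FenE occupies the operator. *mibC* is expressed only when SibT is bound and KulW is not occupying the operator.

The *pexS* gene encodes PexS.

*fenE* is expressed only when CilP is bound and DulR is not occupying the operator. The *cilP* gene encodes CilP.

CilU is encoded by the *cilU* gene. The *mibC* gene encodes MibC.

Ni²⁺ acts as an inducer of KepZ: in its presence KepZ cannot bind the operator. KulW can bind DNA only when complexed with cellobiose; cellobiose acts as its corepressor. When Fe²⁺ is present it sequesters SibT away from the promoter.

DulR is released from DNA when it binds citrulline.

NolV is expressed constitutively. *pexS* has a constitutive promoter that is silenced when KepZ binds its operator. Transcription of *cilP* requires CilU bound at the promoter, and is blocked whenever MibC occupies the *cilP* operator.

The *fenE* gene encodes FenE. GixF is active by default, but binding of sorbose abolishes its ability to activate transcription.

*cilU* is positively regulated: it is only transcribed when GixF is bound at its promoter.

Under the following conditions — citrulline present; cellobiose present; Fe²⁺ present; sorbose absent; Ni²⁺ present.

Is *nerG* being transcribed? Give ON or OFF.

OFF

Sorbose is absent, so GixF is active.
No repressor is bound and GixF is active, so *cilU* is transcribed.
So CilU is produced and active.
Cellobiose is present, so KulW is active.
Fe²⁺ is present, so SibT is inactive.
With repressor KulW bound, *mibC* is not transcribed.
So MibC is not produced.
No repressor is bound and CilU is active, so *cilP* is transcribed.
So CilP is produced and active.
Citrulline is present, so DulR is inactive.
No repressor is bound and CilP is active, so *fenE* is transcribed.
So FenE is produced and active.
Ni²⁺ is present, so KepZ is inactive.
With no repressor bound, *pexS* is transcribed.
So PexS is produced and active.
NolV is produced constitutively and is active.
With repressor FenE bound, *nerG* is not transcribed.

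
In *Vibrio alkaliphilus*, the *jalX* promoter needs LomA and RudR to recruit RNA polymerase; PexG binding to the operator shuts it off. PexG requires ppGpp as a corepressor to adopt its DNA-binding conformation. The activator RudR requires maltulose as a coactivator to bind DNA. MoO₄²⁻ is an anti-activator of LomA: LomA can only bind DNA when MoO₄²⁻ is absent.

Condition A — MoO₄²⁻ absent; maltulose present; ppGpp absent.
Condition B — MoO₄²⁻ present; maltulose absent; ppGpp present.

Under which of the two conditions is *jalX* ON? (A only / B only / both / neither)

Condition A:
MoO₄²⁻ is absent, so LomA is active.
Maltulose is present, so RudR is active.
ppGpp is absent, so PexG is inactive.
No repressor is bound and LomA and RudR are active, so *jalX* is transcribed.
→ *jalX* is ON in A.
Condition B:
MoO₄²⁻ is present, so LomA is inactive.
Maltulose is absent, so RudR is inactive.
ppGpp is present, so PexG is active.
With repressor PexG bound, *jalX* is not transcribed.
→ *jalX* is OFF in B.

A only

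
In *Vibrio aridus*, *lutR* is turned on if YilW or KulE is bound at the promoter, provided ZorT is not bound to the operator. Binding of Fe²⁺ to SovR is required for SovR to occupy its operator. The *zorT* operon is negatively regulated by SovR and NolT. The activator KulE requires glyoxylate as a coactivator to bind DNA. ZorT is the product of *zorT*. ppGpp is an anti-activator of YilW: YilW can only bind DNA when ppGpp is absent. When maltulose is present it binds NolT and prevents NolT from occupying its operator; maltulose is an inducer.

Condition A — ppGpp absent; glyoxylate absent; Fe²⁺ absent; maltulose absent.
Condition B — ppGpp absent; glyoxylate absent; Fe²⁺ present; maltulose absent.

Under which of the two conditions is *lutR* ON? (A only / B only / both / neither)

Condition A:
ppGpp is absent, so YilW is active.
Glyoxylate is absent, so KulE is inactive.
Fe²⁺ is absent, so SovR is inactive.
Maltulose is absent, so NolT is active.
With repressor NolT bound, *zorT* is not transcribed.
So ZorT is not produced.
Activator YilW is present, so *lutR* is transcribed.
→ *lutR* is ON in A.
Condition B:
ppGpp is absent, so YilW is active.
Glyoxylate is absent, so KulE is inactive.
Fe²⁺ is present, so SovR is active.
Maltulose is absent, so NolT is active.
With repressor SovR bound, *zorT* is not transcribed.
So ZorT is not produced.
Activator YilW is present, so *lutR* is transcribed.
→ *lutR* is ON in B.

both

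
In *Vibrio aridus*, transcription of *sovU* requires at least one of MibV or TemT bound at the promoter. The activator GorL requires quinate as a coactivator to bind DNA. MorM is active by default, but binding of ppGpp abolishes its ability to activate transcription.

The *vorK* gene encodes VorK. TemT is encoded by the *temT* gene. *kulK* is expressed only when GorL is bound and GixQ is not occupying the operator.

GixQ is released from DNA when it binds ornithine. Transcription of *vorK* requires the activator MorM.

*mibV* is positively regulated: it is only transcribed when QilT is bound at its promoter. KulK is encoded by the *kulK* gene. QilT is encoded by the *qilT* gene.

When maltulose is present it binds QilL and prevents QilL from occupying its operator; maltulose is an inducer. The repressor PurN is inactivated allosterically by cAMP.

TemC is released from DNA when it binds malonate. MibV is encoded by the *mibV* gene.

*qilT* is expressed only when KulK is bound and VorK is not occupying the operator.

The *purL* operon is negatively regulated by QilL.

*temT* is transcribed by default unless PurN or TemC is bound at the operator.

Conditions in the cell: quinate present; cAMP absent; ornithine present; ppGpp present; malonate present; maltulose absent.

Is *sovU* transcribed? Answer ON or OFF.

ON

Ornithine is present, so GixQ is inactive.
Quinate is present, so GorL is active.
No repressor is bound and GorL is active, so *kulK* is transcribed.
So KulK is produced and active.
ppGpp is present, so MorM is inactive.
Required activator MorM is absent, so *vorK* is not transcribed.
So VorK is not produced.
No repressor is bound and KulK is active, so *qilT* is transcribed.
So QilT is produced and active.
No repressor is bound and QilT is active, so *mibV* is transcribed.
So MibV is produced and active.
cAMP is absent, so PurN is active.
Malonate is present, so TemC is inactive.
With repressor PurN bound, *temT* is not transcribed.
So TemT is not produced.
Activator MibV is present, so *sovU* is transcribed.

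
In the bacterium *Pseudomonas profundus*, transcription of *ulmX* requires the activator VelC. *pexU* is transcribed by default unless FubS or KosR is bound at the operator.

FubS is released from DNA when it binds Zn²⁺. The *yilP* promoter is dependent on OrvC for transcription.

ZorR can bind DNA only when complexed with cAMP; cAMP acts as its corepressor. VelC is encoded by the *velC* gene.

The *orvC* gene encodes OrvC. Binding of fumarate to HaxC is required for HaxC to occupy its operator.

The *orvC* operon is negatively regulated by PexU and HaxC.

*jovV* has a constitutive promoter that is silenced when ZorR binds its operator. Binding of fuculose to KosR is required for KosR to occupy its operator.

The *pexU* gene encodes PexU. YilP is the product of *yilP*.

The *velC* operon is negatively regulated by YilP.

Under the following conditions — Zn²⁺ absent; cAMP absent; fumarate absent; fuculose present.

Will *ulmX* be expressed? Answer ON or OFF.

OFF

Zn²⁺ is absent, so FubS is active.
Fuculose is present, so KosR is active.
With repressor FubS bound, *pexU* is not transcribed.
So PexU is not produced.
Fumarate is absent, so HaxC is inactive.
With no repressor bound, *orvC* is transcribed.
So OrvC is produced and active.
No repressor is bound and OrvC is active, so *yilP* is transcribed.
So YilP is produced and active.
With repressor YilP bound, *velC* is not transcribed.
So VelC is not produced.
Required activator VelC is absent, so *ulmX* is not transcribed.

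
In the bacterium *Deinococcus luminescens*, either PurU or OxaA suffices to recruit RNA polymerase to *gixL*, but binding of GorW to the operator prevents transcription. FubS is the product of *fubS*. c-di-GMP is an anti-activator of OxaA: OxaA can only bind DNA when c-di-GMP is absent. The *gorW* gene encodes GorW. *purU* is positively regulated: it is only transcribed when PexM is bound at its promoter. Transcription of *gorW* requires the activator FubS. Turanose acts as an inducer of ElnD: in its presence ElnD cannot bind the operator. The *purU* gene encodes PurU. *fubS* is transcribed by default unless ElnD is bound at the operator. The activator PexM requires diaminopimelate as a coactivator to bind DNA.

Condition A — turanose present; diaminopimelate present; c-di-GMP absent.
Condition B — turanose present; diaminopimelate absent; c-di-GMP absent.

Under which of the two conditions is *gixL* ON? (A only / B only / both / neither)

Condition A:
Turanose is present, so ElnD is inactive.
With no repressor bound, *fubS* is transcribed.
So FubS is produced and active.
No repressor is bound and FubS is active, so *gorW* is transcribed.
So GorW is produced and active.
Diaminopimelate is present, so PexM is active.
No repressor is bound and PexM is active, so *purU* is transcribed.
So PurU is produced and active.
c-di-GMP is absent, so OxaA is active.
With repressor GorW bound, *gixL* is not transcribed.
→ *gixL* is OFF in A.
Condition B:
Turanose is present, so ElnD is inactive.
With no repressor bound, *fubS* is transcribed.
So FubS is produced and active.
No repressor is bound and FubS is active, so *gorW* is transcribed.
So GorW is produced and active.
Diaminopimelate is absent, so PexM is inactive.
Required activator PexM is absent, so *purU* is not transcribed.
So PurU is not produced.
c-di-GMP is absent, so OxaA is active.
With repressor GorW bound, *gixL* is not transcribed.
→ *gixL* is OFF in B.

neither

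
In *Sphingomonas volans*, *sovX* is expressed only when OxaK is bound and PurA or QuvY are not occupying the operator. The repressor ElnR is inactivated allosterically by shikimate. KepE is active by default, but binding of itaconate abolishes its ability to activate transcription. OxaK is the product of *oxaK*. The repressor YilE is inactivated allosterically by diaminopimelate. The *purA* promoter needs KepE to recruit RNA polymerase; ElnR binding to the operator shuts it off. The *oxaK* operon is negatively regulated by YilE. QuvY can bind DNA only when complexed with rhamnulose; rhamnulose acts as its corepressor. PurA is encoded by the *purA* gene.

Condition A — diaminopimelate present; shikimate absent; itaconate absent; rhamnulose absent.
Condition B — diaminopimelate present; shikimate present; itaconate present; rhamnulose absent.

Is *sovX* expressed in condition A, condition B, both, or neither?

Condition A:
Diaminopimelate is present, so YilE is inactive.
With no repressor bound, *oxaK* is transcribed.
So OxaK is produced and active.
Shikimate is absent, so ElnR is active.
Itaconate is absent, so KepE is active.
With repressor ElnR bound, *purA* is not transcribed.
So PurA is not produced.
Rhamnulose is absent, so QuvY is inactive.
No repressor is bound and OxaK is active, so *sovX* is transcribed.
→ *sovX* is ON in A.
Condition B:
Diaminopimelate is present, so YilE is inactive.
With no repressor bound, *oxaK* is transcribed.
So OxaK is produced and active.
Shikimate is present, so ElnR is inactive.
Itaconate is present, so KepE is inactive.
Required activator KepE is absent, so *purA* is not transcribed.
So PurA is not produced.
Rhamnulose is absent, so QuvY is inactive.
No repressor is bound and OxaK is active, so *sovX* is transcribed.
→ *sovX* is ON in B.

both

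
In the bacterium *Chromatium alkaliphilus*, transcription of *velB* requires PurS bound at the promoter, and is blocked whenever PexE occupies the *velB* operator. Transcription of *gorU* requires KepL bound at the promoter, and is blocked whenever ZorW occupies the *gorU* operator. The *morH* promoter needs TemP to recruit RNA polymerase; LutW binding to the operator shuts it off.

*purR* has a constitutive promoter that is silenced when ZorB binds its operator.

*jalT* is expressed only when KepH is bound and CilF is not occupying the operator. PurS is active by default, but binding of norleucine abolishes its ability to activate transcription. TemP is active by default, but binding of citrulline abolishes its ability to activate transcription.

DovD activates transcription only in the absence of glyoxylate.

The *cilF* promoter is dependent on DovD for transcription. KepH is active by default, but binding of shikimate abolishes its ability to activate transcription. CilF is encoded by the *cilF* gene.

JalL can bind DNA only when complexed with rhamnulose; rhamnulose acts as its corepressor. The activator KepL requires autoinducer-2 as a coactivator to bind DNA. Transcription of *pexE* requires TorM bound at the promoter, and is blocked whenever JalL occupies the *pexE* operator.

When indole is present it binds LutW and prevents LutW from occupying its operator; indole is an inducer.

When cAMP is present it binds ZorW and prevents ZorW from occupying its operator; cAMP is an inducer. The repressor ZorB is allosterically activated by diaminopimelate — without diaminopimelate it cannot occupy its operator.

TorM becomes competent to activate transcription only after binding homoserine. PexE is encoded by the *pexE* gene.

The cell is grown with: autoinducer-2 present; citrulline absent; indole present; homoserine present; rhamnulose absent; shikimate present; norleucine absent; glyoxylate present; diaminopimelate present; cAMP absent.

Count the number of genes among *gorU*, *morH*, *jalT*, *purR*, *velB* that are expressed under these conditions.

Autoinducer-2 is present, so KepL is active.
cAMP is absent, so ZorW is active.
With repressor ZorW bound, *gorU* is not transcribed.
→ *gorU* is OFF.
Indole is present, so LutW is inactive.
Citrulline is absent, so TemP is active.
No repressor is bound and TemP is active, so *morH* is transcribed.
→ *morH* is ON.
Glyoxylate is present, so DovD is inactive.
Required activator DovD is absent, so *cilF* is not transcribed.
So CilF is not produced.
Shikimate is present, so KepH is inactive.
Required activator KepH is absent, so *jalT* is not transcribed.
→ *jalT* is OFF.
Diaminopimelate is present, so ZorB is active.
With repressor ZorB bound, *purR* is not transcribed.
→ *purR* is OFF.
Rhamnulose is absent, so JalL is inactive.
Homoserine is present, so TorM is active.
No repressor is bound and TorM is active, so *pexE* is transcribed.
So PexE is produced and active.
Norleucine is absent, so PurS is active.
With repressor PexE bound, *velB* is not transcribed.
→ *velB* is OFF.
1 of the 5 genes is transcribed.

1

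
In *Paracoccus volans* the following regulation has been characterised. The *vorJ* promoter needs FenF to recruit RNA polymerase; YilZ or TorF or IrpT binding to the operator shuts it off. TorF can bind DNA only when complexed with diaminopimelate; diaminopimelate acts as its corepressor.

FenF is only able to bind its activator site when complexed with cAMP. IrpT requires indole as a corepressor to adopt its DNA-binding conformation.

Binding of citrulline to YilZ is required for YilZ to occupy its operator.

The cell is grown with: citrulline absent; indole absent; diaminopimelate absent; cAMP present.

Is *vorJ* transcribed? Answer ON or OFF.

ON

Citrulline is absent, so YilZ is inactive.
Diaminopimelate is absent, so TorF is inactive.
Indole is absent, so IrpT is inactive.
cAMP is present, so FenF is active.
No repressor is bound and FenF is active, so *vorJ* is transcribed.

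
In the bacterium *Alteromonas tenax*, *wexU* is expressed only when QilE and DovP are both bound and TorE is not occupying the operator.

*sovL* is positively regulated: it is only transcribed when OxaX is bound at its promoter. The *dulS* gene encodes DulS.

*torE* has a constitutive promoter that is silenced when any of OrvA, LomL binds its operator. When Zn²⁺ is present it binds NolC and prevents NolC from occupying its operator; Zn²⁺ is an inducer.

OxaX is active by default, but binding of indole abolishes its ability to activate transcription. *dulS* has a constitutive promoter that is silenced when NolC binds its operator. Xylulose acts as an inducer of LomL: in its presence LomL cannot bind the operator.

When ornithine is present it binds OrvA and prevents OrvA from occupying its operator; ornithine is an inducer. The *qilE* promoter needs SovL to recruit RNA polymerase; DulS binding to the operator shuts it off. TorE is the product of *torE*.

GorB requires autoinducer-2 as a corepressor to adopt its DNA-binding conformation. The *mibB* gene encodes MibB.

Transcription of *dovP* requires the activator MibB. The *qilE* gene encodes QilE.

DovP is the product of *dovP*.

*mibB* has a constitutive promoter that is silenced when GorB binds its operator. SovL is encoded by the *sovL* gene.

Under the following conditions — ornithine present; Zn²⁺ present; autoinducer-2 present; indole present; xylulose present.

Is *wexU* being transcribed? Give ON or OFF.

OFF

Indole is present, so OxaX is inactive.
Required activator OxaX is absent, so *sovL* is not transcribed.
So SovL is not produced.
Zn²⁺ is present, so NolC is inactive.
With no repressor bound, *dulS* is transcribed.
So DulS is produced and active.
With repressor DulS bound, *qilE* is not transcribed.
So QilE is not produced.
Ornithine is present, so OrvA is inactive.
Xylulose is present, so LomL is inactive.
With no repressor bound, *torE* is transcribed.
So TorE is produced and active.
Autoinducer-2 is present, so GorB is active.
With repressor GorB bound, *mibB* is not transcribed.
So MibB is not produced.
Required activator MibB is absent, so *dovP* is not transcribed.
So DovP is not produced.
With repressor TorE bound, *wexU* is not transcribed.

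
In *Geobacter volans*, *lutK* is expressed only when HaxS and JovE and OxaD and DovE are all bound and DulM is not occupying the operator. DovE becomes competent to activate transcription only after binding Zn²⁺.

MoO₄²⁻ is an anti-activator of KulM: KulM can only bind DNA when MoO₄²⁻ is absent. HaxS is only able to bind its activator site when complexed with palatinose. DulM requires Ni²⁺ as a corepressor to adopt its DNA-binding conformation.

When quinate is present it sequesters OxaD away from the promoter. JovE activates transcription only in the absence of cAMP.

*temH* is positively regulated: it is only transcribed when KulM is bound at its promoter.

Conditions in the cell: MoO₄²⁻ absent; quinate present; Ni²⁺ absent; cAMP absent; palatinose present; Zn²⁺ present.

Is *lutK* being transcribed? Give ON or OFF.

OFF

Ni²⁺ is absent, so DulM is inactive.
Palatinose is present, so HaxS is active.
cAMP is absent, so JovE is active.
Quinate is present, so OxaD is inactive.
Zn²⁺ is present, so DovE is active.
Required activator OxaD is absent, so *lutK* is not transcribed.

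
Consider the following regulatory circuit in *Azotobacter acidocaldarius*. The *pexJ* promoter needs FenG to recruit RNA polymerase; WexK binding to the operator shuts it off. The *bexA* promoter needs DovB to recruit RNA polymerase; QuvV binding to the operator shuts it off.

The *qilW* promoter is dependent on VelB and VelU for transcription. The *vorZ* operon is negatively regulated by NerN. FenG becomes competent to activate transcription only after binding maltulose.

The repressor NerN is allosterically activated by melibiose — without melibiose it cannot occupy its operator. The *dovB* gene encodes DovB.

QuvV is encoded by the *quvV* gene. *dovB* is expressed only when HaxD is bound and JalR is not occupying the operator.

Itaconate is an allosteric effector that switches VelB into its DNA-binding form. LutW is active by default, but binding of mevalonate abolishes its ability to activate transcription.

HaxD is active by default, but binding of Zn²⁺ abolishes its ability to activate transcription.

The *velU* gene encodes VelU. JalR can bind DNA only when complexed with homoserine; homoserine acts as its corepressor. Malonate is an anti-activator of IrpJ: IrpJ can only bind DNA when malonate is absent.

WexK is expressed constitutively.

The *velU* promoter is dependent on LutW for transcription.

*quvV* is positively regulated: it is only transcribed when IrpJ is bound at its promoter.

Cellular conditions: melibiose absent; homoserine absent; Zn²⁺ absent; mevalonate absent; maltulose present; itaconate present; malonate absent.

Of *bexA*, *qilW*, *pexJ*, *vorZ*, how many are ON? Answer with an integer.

Zn²⁺ is absent, so HaxD is active.
Homoserine is absent, so JalR is inactive.
No repressor is bound and HaxD is active, so *dovB* is transcribed.
So DovB is produced and active.
Malonate is absent, so IrpJ is active.
No repressor is bound and IrpJ is active, so *quvV* is transcribed.
So QuvV is produced and active.
With repressor QuvV bound, *bexA* is not transcribed.
→ *bexA* is OFF.
Itaconate is present, so VelB is active.
Mevalonate is absent, so LutW is active.
No repressor is bound and LutW is active, so *velU* is transcribed.
So VelU is produced and active.
No repressor is bound and VelB and VelU are active, so *qilW* is transcribed.
→ *qilW* is ON.
WexK is produced constitutively and is active.
Maltulose is present, so FenG is active.
With repressor WexK bound, *pexJ* is not transcribed.
→ *pexJ* is OFF.
Melibiose is absent, so NerN is inactive.
With no repressor bound, *vorZ* is transcribed.
→ *vorZ* is ON.
2 of the 4 genes are transcribed.

2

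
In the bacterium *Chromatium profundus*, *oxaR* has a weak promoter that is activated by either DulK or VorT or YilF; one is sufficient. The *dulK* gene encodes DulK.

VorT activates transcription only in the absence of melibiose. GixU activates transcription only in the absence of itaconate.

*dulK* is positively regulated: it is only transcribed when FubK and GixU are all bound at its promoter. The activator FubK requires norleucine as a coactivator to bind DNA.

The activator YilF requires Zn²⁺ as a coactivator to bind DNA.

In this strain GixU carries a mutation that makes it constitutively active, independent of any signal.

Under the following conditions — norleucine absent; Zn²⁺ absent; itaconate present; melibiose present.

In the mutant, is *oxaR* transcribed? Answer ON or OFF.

OFF

Norleucine is absent, so FubK is inactive.
GixU is constitutively active in this strain.
Required activator FubK is absent, so *dulK* is not transcribed.
So DulK is not produced.
Melibiose is present, so VorT is inactive.
Zn²⁺ is absent, so YilF is inactive.
No activator is available at the *oxaR* promoter, so *oxaR* is not transcribed.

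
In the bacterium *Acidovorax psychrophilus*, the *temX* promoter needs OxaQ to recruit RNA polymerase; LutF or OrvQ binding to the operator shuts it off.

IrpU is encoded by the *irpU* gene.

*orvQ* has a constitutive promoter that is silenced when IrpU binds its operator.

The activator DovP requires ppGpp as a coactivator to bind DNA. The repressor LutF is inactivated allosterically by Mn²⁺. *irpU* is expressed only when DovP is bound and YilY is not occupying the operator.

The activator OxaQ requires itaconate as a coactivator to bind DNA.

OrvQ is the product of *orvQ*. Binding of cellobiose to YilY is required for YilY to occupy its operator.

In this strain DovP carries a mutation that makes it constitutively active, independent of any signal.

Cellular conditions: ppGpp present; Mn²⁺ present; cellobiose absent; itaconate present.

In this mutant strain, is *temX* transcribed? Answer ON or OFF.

ON

Itaconate is present, so OxaQ is active.
Mn²⁺ is present, so LutF is inactive.
DovP is constitutively active in this strain.
Cellobiose is absent, so YilY is inactive.
No repressor is bound and DovP is active, so *irpU* is transcribed.
So IrpU is produced and active.
With repressor IrpU bound, *orvQ* is not transcribed.
So OrvQ is not produced.
No repressor is bound and OxaQ is active, so *temX* is transcribed.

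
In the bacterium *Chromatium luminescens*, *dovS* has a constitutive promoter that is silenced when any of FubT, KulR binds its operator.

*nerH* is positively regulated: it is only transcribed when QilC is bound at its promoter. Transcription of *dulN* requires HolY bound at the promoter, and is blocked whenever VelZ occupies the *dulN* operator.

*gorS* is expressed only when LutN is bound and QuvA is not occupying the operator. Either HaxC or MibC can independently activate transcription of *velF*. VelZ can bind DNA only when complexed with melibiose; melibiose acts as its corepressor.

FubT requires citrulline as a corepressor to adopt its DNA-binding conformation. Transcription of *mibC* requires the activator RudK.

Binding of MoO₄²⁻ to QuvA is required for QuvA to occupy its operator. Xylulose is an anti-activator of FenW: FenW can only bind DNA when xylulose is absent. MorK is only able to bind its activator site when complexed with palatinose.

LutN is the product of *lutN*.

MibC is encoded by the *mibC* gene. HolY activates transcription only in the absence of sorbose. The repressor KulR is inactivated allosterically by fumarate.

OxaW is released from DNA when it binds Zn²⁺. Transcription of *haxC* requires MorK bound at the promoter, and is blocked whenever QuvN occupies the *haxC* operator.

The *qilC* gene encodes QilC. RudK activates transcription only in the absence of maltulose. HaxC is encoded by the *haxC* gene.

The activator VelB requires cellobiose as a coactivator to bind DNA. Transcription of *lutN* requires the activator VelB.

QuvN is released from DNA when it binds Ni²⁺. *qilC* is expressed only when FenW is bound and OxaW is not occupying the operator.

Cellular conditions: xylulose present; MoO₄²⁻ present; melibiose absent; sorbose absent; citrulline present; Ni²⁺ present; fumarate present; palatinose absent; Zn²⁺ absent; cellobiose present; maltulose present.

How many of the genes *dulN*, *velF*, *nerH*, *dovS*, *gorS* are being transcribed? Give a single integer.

Melibiose is absent, so VelZ is inactive.
Sorbose is absent, so HolY is active.
No repressor is bound and HolY is active, so *dulN* is transcribed.
→ *dulN* is ON.
Ni²⁺ is present, so QuvN is inactive.
Palatinose is absent, so MorK is inactive.
Required activator MorK is absent, so *haxC* is not transcribed.
So HaxC is not produced.
Maltulose is present, so RudK is inactive.
Required activator RudK is absent, so *mibC* is not transcribed.
So MibC is not produced.
No activator is available at the *velF* promoter, so *velF* is not transcribed.
→ *velF* is OFF.
Xylulose is present, so FenW is inactive.
Zn²⁺ is absent, so OxaW is active.
With repressor OxaW bound, *qilC* is not transcribed.
So QilC is not produced.
Required activator QilC is absent, so *nerH* is not transcribed.
→ *nerH* is OFF.
Citrulline is present, so FubT is active.
Fumarate is present, so KulR is inactive.
With repressor FubT bound, *dovS* is not transcribed.
→ *dovS* is OFF.
MoO₄²⁻ is present, so QuvA is active.
Cellobiose is present, so VelB is active.
No repressor is bound and VelB is active, so *lutN* is transcribed.
So LutN is produced and active.
With repressor QuvA bound, *gorS* is not transcribed.
→ *gorS* is OFF.
1 of the 5 genes is transcribed.

1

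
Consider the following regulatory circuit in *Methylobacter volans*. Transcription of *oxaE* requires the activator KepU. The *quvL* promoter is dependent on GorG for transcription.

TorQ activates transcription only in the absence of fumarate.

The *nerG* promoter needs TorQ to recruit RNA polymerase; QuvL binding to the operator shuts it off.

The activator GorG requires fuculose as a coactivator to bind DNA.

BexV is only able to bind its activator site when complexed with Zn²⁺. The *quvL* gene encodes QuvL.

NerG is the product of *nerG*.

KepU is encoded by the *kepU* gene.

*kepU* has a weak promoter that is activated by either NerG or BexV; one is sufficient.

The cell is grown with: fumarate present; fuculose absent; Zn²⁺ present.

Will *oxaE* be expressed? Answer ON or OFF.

Fuculose is absent, so GorG is inactive.
Required activator GorG is absent, so *quvL* is not transcribed.
So QuvL is not produced.
Fumarate is present, so TorQ is inactive.
Required activator TorQ is absent, so *nerG* is not transcribed.
So NerG is not produced.
Zn²⁺ is present, so BexV is active.
Activator BexV is present, so *kepU* is transcribed.
So KepU is produced and active.
No repressor is bound and KepU is active, so *oxaE* is transcribed.

ON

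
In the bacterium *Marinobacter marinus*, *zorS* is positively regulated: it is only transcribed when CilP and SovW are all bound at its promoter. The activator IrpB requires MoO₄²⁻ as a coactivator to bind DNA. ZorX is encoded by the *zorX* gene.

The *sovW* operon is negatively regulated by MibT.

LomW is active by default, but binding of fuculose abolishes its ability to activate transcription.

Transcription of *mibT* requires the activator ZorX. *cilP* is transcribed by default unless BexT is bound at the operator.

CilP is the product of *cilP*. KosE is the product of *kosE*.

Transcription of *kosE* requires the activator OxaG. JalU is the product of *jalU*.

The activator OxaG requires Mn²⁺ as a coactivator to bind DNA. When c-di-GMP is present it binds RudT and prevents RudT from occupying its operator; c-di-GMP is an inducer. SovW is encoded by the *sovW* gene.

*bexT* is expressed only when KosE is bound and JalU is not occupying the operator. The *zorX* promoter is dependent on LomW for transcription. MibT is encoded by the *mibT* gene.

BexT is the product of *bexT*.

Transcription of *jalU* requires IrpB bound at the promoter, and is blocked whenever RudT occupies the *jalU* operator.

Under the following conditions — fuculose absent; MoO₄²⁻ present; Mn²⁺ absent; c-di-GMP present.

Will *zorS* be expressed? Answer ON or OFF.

OFF

Mn²⁺ is absent, so OxaG is inactive.
Required activator OxaG is absent, so *kosE* is not transcribed.
So KosE is not produced.
c-di-GMP is present, so RudT is inactive.
MoO₄²⁻ is present, so IrpB is active.
No repressor is bound and IrpB is active, so *jalU* is transcribed.
So JalU is produced and active.
With repressor JalU bound, *bexT* is not transcribed.
So BexT is not produced.
With no repressor bound, *cilP* is transcribed.
So CilP is produced and active.
Fuculose is absent, so LomW is active.
No repressor is bound and LomW is active, so *zorX* is transcribed.
So ZorX is produced and active.
No repressor is bound and ZorX is active, so *mibT* is transcribed.
So MibT is produced and active.
With repressor MibT bound, *sovW* is not transcribed.
So SovW is not produced.
Required activator SovW is absent, so *zorS* is not transcribed.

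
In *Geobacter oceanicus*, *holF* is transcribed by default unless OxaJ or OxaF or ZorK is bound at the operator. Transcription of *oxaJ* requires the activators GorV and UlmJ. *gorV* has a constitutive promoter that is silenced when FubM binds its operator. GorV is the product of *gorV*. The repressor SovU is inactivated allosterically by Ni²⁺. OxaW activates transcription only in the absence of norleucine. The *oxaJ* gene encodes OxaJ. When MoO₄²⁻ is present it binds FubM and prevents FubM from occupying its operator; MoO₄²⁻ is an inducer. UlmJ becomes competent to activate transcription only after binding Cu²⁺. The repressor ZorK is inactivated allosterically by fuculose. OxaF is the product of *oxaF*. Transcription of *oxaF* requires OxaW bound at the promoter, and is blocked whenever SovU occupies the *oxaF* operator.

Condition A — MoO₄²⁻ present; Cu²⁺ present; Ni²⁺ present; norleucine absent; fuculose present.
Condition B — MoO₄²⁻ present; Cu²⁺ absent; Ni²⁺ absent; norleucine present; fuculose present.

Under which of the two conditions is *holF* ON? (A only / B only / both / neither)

Condition A:
MoO₄²⁻ is present, so FubM is inactive.
With no repressor bound, *gorV* is transcribed.
So GorV is produced and active.
Cu²⁺ is present, so UlmJ is active.
No repressor is bound and GorV and UlmJ are active, so *oxaJ* is transcribed.
So OxaJ is produced and active.
Ni²⁺ is present, so SovU is inactive.
Norleucine is absent, so OxaW is active.
No repressor is bound and OxaW is active, so *oxaF* is transcribed.
So OxaF is produced and active.
Fuculose is present, so ZorK is inactive.
With repressor OxaJ bound, *holF* is not transcribed.
→ *holF* is OFF in A.
Condition B:
MoO₄²⁻ is present, so FubM is inactive.
With no repressor bound, *gorV* is transcribed.
So GorV is produced and active.
Cu²⁺ is absent, so UlmJ is inactive.
Required activator UlmJ is absent, so *oxaJ* is not transcribed.
So OxaJ is not produced.
Ni²⁺ is absent, so SovU is active.
Norleucine is present, so OxaW is inactive.
With repressor SovU bound, *oxaF* is not transcribed.
So OxaF is not produced.
Fuculose is present, so ZorK is inactive.
With no repressor bound, *holF* is transcribed.
→ *holF* is ON in B.

B only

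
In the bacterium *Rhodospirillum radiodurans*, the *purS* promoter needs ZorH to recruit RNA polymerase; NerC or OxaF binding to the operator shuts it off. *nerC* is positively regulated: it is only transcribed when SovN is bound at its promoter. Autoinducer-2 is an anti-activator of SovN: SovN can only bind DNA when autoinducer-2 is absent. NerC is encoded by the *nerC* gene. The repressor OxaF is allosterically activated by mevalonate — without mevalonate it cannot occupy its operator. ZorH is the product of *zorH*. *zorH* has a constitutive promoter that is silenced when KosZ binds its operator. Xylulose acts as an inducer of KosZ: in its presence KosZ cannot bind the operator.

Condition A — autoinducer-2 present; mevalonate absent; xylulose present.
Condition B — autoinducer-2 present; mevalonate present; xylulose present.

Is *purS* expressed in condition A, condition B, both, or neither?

A only

Condition A:
Autoinducer-2 is present, so SovN is inactive.
Required activator SovN is absent, so *nerC* is not transcribed.
So NerC is not produced.
Mevalonate is absent, so OxaF is inactive.
Xylulose is present, so KosZ is inactive.
With no repressor bound, *zorH* is transcribed.
So ZorH is produced and active.
No repressor is bound and ZorH is active, so *purS* is transcribed.
→ *purS* is ON in A.
Condition B:
Autoinducer-2 is present, so SovN is inactive.
Required activator SovN is absent, so *nerC* is not transcribed.
So NerC is not produced.
Mevalonate is present, so OxaF is active.
Xylulose is present, so KosZ is inactive.
With no repressor bound, *zorH* is transcribed.
So ZorH is produced and active.
With repressor OxaF bound, *purS* is not transcribed.
→ *purS* is OFF in B.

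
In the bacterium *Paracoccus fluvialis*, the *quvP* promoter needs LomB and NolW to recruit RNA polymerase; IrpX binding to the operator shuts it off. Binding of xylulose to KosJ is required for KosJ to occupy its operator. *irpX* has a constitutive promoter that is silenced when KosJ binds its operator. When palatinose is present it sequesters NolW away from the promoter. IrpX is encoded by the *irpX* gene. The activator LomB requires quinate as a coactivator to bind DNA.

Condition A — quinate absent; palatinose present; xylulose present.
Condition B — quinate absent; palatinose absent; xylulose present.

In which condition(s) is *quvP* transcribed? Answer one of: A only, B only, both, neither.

neither

Condition A:
Quinate is absent, so LomB is inactive.
Palatinose is present, so NolW is inactive.
Xylulose is present, so KosJ is active.
With repressor KosJ bound, *irpX* is not transcribed.
So IrpX is not produced.
Required activator LomB is absent, so *quvP* is not transcribed.
→ *quvP* is OFF in A.
Condition B:
Quinate is absent, so LomB is inactive.
Palatinose is absent, so NolW is active.
Xylulose is present, so KosJ is active.
With repressor KosJ bound, *irpX* is not transcribed.
So IrpX is not produced.
Required activator LomB is absent, so *quvP* is not transcribed.
→ *quvP* is OFF in B.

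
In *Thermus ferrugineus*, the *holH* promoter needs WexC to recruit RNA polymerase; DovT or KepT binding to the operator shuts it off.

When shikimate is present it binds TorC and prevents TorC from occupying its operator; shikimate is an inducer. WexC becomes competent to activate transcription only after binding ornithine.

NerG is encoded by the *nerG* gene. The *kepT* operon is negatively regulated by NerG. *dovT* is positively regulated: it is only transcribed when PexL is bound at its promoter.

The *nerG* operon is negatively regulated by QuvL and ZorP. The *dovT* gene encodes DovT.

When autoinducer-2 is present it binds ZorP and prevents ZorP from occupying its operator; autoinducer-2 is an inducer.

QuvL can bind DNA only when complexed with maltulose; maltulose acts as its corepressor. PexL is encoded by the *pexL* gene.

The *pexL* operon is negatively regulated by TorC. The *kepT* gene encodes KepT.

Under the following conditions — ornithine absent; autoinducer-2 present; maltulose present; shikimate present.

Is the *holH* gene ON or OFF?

Shikimate is present, so TorC is inactive.
With no repressor bound, *pexL* is transcribed.
So PexL is produced and active.
No repressor is bound and PexL is active, so *dovT* is transcribed.
So DovT is produced and active.
Maltulose is present, so QuvL is active.
Autoinducer-2 is present, so ZorP is inactive.
With repressor QuvL bound, *nerG* is not transcribed.
So NerG is not produced.
With no repressor bound, *kepT* is transcribed.
So KepT is produced and active.
Ornithine is absent, so WexC is inactive.
With repressor DovT bound, *holH* is not transcribed.

OFF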